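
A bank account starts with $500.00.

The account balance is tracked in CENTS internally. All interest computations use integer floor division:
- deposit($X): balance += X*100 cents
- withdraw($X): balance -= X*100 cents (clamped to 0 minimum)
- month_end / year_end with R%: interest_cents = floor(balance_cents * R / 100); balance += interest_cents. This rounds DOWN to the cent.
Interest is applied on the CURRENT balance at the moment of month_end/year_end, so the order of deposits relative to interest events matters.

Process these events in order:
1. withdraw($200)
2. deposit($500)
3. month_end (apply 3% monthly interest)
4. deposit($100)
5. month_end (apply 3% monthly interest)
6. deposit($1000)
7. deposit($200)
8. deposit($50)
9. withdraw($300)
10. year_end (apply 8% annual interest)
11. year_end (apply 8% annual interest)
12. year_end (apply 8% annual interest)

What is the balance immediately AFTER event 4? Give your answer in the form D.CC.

After 1 (withdraw($200)): balance=$300.00 total_interest=$0.00
After 2 (deposit($500)): balance=$800.00 total_interest=$0.00
After 3 (month_end (apply 3% monthly interest)): balance=$824.00 total_interest=$24.00
After 4 (deposit($100)): balance=$924.00 total_interest=$24.00

Answer: 924.00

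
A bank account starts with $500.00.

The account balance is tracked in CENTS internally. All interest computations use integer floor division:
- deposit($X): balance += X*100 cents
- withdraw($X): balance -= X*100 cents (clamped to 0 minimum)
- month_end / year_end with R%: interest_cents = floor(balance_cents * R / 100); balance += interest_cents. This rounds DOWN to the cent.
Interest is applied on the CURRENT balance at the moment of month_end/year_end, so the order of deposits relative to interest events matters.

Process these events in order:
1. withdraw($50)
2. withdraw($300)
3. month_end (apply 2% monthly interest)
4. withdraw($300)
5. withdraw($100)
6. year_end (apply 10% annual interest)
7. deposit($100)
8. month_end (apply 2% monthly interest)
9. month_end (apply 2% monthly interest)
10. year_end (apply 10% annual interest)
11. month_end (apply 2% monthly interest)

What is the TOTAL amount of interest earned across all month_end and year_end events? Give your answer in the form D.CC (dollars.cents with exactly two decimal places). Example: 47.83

After 1 (withdraw($50)): balance=$450.00 total_interest=$0.00
After 2 (withdraw($300)): balance=$150.00 total_interest=$0.00
After 3 (month_end (apply 2% monthly interest)): balance=$153.00 total_interest=$3.00
After 4 (withdraw($300)): balance=$0.00 total_interest=$3.00
After 5 (withdraw($100)): balance=$0.00 total_interest=$3.00
After 6 (year_end (apply 10% annual interest)): balance=$0.00 total_interest=$3.00
After 7 (deposit($100)): balance=$100.00 total_interest=$3.00
After 8 (month_end (apply 2% monthly interest)): balance=$102.00 total_interest=$5.00
After 9 (month_end (apply 2% monthly interest)): balance=$104.04 total_interest=$7.04
After 10 (year_end (apply 10% annual interest)): balance=$114.44 total_interest=$17.44
After 11 (month_end (apply 2% monthly interest)): balance=$116.72 total_interest=$19.72

Answer: 19.72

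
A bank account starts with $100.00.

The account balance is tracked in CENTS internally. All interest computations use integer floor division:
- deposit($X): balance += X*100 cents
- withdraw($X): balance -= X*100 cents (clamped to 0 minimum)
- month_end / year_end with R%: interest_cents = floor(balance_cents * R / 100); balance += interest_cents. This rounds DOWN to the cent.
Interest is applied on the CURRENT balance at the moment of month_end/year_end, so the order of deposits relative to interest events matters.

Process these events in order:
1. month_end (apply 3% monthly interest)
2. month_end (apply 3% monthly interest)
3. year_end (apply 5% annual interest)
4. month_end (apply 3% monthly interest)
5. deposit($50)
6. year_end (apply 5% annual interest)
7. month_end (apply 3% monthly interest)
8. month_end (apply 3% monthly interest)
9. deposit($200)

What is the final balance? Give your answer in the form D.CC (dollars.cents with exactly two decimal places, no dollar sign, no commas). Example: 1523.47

Answer: 383.48

Derivation:
After 1 (month_end (apply 3% monthly interest)): balance=$103.00 total_interest=$3.00
After 2 (month_end (apply 3% monthly interest)): balance=$106.09 total_interest=$6.09
After 3 (year_end (apply 5% annual interest)): balance=$111.39 total_interest=$11.39
After 4 (month_end (apply 3% monthly interest)): balance=$114.73 total_interest=$14.73
After 5 (deposit($50)): balance=$164.73 total_interest=$14.73
After 6 (year_end (apply 5% annual interest)): balance=$172.96 total_interest=$22.96
After 7 (month_end (apply 3% monthly interest)): balance=$178.14 total_interest=$28.14
After 8 (month_end (apply 3% monthly interest)): balance=$183.48 total_interest=$33.48
After 9 (deposit($200)): balance=$383.48 total_interest=$33.48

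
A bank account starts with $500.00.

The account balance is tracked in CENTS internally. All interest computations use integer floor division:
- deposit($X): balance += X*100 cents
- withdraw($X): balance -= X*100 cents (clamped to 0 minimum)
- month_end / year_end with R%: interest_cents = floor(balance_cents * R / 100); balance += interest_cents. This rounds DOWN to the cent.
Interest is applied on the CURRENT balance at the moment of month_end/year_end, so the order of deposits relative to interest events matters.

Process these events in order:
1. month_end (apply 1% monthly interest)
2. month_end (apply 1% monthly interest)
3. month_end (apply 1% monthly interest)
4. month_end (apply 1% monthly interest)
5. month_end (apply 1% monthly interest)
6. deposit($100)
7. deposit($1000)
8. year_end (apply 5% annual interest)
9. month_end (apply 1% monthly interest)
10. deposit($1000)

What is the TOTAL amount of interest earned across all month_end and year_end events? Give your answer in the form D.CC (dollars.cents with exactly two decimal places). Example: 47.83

After 1 (month_end (apply 1% monthly interest)): balance=$505.00 total_interest=$5.00
After 2 (month_end (apply 1% monthly interest)): balance=$510.05 total_interest=$10.05
After 3 (month_end (apply 1% monthly interest)): balance=$515.15 total_interest=$15.15
After 4 (month_end (apply 1% monthly interest)): balance=$520.30 total_interest=$20.30
After 5 (month_end (apply 1% monthly interest)): balance=$525.50 total_interest=$25.50
After 6 (deposit($100)): balance=$625.50 total_interest=$25.50
After 7 (deposit($1000)): balance=$1625.50 total_interest=$25.50
After 8 (year_end (apply 5% annual interest)): balance=$1706.77 total_interest=$106.77
After 9 (month_end (apply 1% monthly interest)): balance=$1723.83 total_interest=$123.83
After 10 (deposit($1000)): balance=$2723.83 total_interest=$123.83

Answer: 123.83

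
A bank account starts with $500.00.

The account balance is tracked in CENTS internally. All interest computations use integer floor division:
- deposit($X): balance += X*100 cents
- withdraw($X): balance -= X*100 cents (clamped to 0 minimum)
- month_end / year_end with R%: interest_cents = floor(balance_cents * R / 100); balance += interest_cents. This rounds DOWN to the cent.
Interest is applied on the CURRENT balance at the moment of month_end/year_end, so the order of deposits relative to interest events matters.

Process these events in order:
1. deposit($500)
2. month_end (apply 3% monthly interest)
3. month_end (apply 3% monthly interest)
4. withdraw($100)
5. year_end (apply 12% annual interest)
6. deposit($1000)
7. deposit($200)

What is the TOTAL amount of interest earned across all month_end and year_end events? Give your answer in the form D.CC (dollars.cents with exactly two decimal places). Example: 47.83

Answer: 176.20

Derivation:
After 1 (deposit($500)): balance=$1000.00 total_interest=$0.00
After 2 (month_end (apply 3% monthly interest)): balance=$1030.00 total_interest=$30.00
After 3 (month_end (apply 3% monthly interest)): balance=$1060.90 total_interest=$60.90
After 4 (withdraw($100)): balance=$960.90 total_interest=$60.90
After 5 (year_end (apply 12% annual interest)): balance=$1076.20 total_interest=$176.20
After 6 (deposit($1000)): balance=$2076.20 total_interest=$176.20
After 7 (deposit($200)): balance=$2276.20 total_interest=$176.20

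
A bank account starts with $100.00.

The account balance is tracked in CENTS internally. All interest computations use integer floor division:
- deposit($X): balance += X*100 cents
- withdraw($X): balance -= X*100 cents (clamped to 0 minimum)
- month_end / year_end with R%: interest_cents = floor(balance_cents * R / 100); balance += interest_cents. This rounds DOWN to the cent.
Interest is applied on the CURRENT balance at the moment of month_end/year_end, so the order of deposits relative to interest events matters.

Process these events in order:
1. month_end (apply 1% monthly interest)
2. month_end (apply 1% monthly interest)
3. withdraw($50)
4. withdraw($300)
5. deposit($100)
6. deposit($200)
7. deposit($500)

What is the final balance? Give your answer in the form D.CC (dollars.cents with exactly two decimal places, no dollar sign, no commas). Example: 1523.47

After 1 (month_end (apply 1% monthly interest)): balance=$101.00 total_interest=$1.00
After 2 (month_end (apply 1% monthly interest)): balance=$102.01 total_interest=$2.01
After 3 (withdraw($50)): balance=$52.01 total_interest=$2.01
After 4 (withdraw($300)): balance=$0.00 total_interest=$2.01
After 5 (deposit($100)): balance=$100.00 total_interest=$2.01
After 6 (deposit($200)): balance=$300.00 total_interest=$2.01
After 7 (deposit($500)): balance=$800.00 total_interest=$2.01

Answer: 800.00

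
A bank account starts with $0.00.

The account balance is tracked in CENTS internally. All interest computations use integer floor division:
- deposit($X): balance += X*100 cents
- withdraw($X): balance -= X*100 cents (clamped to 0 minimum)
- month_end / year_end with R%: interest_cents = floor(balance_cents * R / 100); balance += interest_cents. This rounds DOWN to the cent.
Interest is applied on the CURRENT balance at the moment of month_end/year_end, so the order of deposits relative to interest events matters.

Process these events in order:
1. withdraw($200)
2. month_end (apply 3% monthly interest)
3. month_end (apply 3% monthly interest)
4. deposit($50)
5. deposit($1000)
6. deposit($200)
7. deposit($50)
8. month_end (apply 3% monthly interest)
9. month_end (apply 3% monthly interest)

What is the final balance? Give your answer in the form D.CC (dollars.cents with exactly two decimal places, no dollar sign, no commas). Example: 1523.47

Answer: 1379.17

Derivation:
After 1 (withdraw($200)): balance=$0.00 total_interest=$0.00
After 2 (month_end (apply 3% monthly interest)): balance=$0.00 total_interest=$0.00
After 3 (month_end (apply 3% monthly interest)): balance=$0.00 total_interest=$0.00
After 4 (deposit($50)): balance=$50.00 total_interest=$0.00
After 5 (deposit($1000)): balance=$1050.00 total_interest=$0.00
After 6 (deposit($200)): balance=$1250.00 total_interest=$0.00
After 7 (deposit($50)): balance=$1300.00 total_interest=$0.00
After 8 (month_end (apply 3% monthly interest)): balance=$1339.00 total_interest=$39.00
After 9 (month_end (apply 3% monthly interest)): balance=$1379.17 total_interest=$79.17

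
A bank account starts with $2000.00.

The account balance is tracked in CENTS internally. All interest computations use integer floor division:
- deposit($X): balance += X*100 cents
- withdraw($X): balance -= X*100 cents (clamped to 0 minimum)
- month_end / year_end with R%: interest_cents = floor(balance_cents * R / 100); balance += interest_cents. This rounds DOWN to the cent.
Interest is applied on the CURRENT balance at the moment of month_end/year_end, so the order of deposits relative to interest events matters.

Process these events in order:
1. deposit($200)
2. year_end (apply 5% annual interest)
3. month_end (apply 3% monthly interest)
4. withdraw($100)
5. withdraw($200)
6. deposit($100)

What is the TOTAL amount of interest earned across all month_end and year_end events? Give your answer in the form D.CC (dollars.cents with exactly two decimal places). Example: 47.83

After 1 (deposit($200)): balance=$2200.00 total_interest=$0.00
After 2 (year_end (apply 5% annual interest)): balance=$2310.00 total_interest=$110.00
After 3 (month_end (apply 3% monthly interest)): balance=$2379.30 total_interest=$179.30
After 4 (withdraw($100)): balance=$2279.30 total_interest=$179.30
After 5 (withdraw($200)): balance=$2079.30 total_interest=$179.30
After 6 (deposit($100)): balance=$2179.30 total_interest=$179.30

Answer: 179.30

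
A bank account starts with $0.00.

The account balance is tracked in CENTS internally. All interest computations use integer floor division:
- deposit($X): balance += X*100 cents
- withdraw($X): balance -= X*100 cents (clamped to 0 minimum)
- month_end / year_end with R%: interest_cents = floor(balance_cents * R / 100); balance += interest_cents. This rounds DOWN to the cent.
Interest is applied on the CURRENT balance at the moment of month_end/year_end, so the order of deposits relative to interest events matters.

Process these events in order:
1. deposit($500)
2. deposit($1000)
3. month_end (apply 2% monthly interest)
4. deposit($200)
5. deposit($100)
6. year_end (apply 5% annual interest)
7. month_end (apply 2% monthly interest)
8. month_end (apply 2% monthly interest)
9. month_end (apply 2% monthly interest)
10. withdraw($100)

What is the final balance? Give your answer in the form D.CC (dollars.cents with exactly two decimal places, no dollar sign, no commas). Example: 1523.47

Answer: 1939.10

Derivation:
After 1 (deposit($500)): balance=$500.00 total_interest=$0.00
After 2 (deposit($1000)): balance=$1500.00 total_interest=$0.00
After 3 (month_end (apply 2% monthly interest)): balance=$1530.00 total_interest=$30.00
After 4 (deposit($200)): balance=$1730.00 total_interest=$30.00
After 5 (deposit($100)): balance=$1830.00 total_interest=$30.00
After 6 (year_end (apply 5% annual interest)): balance=$1921.50 total_interest=$121.50
After 7 (month_end (apply 2% monthly interest)): balance=$1959.93 total_interest=$159.93
After 8 (month_end (apply 2% monthly interest)): balance=$1999.12 total_interest=$199.12
After 9 (month_end (apply 2% monthly interest)): balance=$2039.10 total_interest=$239.10
After 10 (withdraw($100)): balance=$1939.10 total_interest=$239.10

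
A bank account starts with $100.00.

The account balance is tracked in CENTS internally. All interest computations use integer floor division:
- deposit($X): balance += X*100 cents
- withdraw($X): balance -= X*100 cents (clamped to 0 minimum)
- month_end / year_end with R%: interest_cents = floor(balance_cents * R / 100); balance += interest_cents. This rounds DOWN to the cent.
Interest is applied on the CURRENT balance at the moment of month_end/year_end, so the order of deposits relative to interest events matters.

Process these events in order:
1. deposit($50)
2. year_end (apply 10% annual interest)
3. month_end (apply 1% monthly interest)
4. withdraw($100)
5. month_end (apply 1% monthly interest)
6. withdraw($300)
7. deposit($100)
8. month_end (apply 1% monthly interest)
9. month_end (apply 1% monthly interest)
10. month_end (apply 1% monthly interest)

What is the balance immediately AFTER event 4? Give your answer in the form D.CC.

After 1 (deposit($50)): balance=$150.00 total_interest=$0.00
After 2 (year_end (apply 10% annual interest)): balance=$165.00 total_interest=$15.00
After 3 (month_end (apply 1% monthly interest)): balance=$166.65 total_interest=$16.65
After 4 (withdraw($100)): balance=$66.65 total_interest=$16.65

Answer: 66.65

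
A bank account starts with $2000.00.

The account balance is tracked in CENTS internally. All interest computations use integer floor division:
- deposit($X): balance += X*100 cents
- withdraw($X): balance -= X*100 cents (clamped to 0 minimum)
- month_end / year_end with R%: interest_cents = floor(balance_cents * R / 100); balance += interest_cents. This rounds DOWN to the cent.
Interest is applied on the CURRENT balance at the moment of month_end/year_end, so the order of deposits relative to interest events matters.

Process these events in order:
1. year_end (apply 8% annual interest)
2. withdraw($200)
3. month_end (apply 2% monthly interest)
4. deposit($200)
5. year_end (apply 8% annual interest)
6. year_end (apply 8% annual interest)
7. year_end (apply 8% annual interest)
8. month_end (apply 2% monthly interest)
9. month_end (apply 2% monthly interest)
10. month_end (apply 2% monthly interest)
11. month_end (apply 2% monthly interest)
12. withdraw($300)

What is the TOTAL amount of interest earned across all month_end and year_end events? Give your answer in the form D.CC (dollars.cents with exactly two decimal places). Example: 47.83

Answer: 998.69

Derivation:
After 1 (year_end (apply 8% annual interest)): balance=$2160.00 total_interest=$160.00
After 2 (withdraw($200)): balance=$1960.00 total_interest=$160.00
After 3 (month_end (apply 2% monthly interest)): balance=$1999.20 total_interest=$199.20
After 4 (deposit($200)): balance=$2199.20 total_interest=$199.20
After 5 (year_end (apply 8% annual interest)): balance=$2375.13 total_interest=$375.13
After 6 (year_end (apply 8% annual interest)): balance=$2565.14 total_interest=$565.14
After 7 (year_end (apply 8% annual interest)): balance=$2770.35 total_interest=$770.35
After 8 (month_end (apply 2% monthly interest)): balance=$2825.75 total_interest=$825.75
After 9 (month_end (apply 2% monthly interest)): balance=$2882.26 total_interest=$882.26
After 10 (month_end (apply 2% monthly interest)): balance=$2939.90 total_interest=$939.90
After 11 (month_end (apply 2% monthly interest)): balance=$2998.69 total_interest=$998.69
After 12 (withdraw($300)): balance=$2698.69 total_interest=$998.69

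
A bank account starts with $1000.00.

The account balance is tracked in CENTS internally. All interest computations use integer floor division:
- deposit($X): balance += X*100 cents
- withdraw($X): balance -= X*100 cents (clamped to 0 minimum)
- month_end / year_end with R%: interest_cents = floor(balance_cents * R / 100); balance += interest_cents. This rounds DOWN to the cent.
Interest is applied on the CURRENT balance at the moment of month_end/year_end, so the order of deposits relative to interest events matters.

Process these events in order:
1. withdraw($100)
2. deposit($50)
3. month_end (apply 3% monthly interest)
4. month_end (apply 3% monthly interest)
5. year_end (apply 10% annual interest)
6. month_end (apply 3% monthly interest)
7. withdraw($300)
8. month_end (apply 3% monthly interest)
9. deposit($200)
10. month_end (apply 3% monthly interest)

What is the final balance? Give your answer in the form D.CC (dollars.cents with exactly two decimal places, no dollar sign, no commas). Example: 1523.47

Answer: 1099.14

Derivation:
After 1 (withdraw($100)): balance=$900.00 total_interest=$0.00
After 2 (deposit($50)): balance=$950.00 total_interest=$0.00
After 3 (month_end (apply 3% monthly interest)): balance=$978.50 total_interest=$28.50
After 4 (month_end (apply 3% monthly interest)): balance=$1007.85 total_interest=$57.85
After 5 (year_end (apply 10% annual interest)): balance=$1108.63 total_interest=$158.63
After 6 (month_end (apply 3% monthly interest)): balance=$1141.88 total_interest=$191.88
After 7 (withdraw($300)): balance=$841.88 total_interest=$191.88
After 8 (month_end (apply 3% monthly interest)): balance=$867.13 total_interest=$217.13
After 9 (deposit($200)): balance=$1067.13 total_interest=$217.13
After 10 (month_end (apply 3% monthly interest)): balance=$1099.14 total_interest=$249.14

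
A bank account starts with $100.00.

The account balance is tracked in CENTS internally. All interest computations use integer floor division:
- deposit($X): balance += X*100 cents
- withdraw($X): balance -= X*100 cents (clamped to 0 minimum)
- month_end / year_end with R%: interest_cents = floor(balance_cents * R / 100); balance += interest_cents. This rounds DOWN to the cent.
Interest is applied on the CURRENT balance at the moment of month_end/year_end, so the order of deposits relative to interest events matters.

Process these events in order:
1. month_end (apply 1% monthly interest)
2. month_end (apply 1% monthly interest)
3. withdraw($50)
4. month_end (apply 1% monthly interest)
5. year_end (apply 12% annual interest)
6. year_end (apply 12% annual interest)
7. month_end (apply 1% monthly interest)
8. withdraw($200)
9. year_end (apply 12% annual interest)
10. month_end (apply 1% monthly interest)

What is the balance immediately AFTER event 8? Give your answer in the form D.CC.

After 1 (month_end (apply 1% monthly interest)): balance=$101.00 total_interest=$1.00
After 2 (month_end (apply 1% monthly interest)): balance=$102.01 total_interest=$2.01
After 3 (withdraw($50)): balance=$52.01 total_interest=$2.01
After 4 (month_end (apply 1% monthly interest)): balance=$52.53 total_interest=$2.53
After 5 (year_end (apply 12% annual interest)): balance=$58.83 total_interest=$8.83
After 6 (year_end (apply 12% annual interest)): balance=$65.88 total_interest=$15.88
After 7 (month_end (apply 1% monthly interest)): balance=$66.53 total_interest=$16.53
After 8 (withdraw($200)): balance=$0.00 total_interest=$16.53

Answer: 0.00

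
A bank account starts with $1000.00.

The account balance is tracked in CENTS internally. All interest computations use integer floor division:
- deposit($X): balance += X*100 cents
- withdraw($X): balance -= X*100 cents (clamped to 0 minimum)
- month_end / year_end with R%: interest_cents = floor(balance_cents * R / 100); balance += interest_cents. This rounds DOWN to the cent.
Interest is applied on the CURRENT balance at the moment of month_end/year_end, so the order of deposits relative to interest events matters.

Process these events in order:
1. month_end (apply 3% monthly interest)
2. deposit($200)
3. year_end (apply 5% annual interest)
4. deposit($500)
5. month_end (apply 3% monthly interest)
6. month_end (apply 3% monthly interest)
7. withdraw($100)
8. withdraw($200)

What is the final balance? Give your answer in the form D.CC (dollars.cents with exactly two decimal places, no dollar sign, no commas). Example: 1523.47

Answer: 1600.59

Derivation:
After 1 (month_end (apply 3% monthly interest)): balance=$1030.00 total_interest=$30.00
After 2 (deposit($200)): balance=$1230.00 total_interest=$30.00
After 3 (year_end (apply 5% annual interest)): balance=$1291.50 total_interest=$91.50
After 4 (deposit($500)): balance=$1791.50 total_interest=$91.50
After 5 (month_end (apply 3% monthly interest)): balance=$1845.24 total_interest=$145.24
After 6 (month_end (apply 3% monthly interest)): balance=$1900.59 total_interest=$200.59
After 7 (withdraw($100)): balance=$1800.59 total_interest=$200.59
After 8 (withdraw($200)): balance=$1600.59 total_interest=$200.59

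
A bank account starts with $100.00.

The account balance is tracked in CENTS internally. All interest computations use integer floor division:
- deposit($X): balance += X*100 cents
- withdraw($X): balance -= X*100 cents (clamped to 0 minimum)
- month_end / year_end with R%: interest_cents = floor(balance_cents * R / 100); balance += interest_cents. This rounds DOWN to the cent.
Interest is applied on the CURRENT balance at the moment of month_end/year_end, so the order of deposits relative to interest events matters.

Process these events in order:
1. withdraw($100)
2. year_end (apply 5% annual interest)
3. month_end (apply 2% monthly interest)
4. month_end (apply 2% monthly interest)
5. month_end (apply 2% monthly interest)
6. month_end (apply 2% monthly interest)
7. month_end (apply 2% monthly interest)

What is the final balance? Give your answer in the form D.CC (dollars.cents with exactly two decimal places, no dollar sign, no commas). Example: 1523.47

After 1 (withdraw($100)): balance=$0.00 total_interest=$0.00
After 2 (year_end (apply 5% annual interest)): balance=$0.00 total_interest=$0.00
After 3 (month_end (apply 2% monthly interest)): balance=$0.00 total_interest=$0.00
After 4 (month_end (apply 2% monthly interest)): balance=$0.00 total_interest=$0.00
After 5 (month_end (apply 2% monthly interest)): balance=$0.00 total_interest=$0.00
After 6 (month_end (apply 2% monthly interest)): balance=$0.00 total_interest=$0.00
After 7 (month_end (apply 2% monthly interest)): balance=$0.00 total_interest=$0.00

Answer: 0.00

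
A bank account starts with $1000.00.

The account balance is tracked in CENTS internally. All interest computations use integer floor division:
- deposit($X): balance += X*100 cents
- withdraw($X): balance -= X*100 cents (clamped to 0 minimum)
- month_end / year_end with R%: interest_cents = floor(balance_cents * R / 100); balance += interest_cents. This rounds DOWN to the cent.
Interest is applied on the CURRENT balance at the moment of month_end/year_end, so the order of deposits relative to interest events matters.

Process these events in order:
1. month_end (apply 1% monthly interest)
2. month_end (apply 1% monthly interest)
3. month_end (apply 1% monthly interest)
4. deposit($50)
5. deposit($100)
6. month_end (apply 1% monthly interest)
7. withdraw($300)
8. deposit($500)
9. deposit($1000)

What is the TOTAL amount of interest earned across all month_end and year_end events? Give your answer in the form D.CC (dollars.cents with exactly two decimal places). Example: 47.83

After 1 (month_end (apply 1% monthly interest)): balance=$1010.00 total_interest=$10.00
After 2 (month_end (apply 1% monthly interest)): balance=$1020.10 total_interest=$20.10
After 3 (month_end (apply 1% monthly interest)): balance=$1030.30 total_interest=$30.30
After 4 (deposit($50)): balance=$1080.30 total_interest=$30.30
After 5 (deposit($100)): balance=$1180.30 total_interest=$30.30
After 6 (month_end (apply 1% monthly interest)): balance=$1192.10 total_interest=$42.10
After 7 (withdraw($300)): balance=$892.10 total_interest=$42.10
After 8 (deposit($500)): balance=$1392.10 total_interest=$42.10
After 9 (deposit($1000)): balance=$2392.10 total_interest=$42.10

Answer: 42.10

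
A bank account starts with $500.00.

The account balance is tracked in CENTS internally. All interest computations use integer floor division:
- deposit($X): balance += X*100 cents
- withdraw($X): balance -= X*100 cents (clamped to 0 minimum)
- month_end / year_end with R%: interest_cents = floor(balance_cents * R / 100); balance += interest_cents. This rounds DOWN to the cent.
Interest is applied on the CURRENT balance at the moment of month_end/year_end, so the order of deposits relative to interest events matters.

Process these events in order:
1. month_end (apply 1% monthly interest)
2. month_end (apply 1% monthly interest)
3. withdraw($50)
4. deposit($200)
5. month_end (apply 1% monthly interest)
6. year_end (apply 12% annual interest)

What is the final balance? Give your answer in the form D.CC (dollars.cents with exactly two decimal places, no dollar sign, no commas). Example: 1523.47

Answer: 746.64

Derivation:
After 1 (month_end (apply 1% monthly interest)): balance=$505.00 total_interest=$5.00
After 2 (month_end (apply 1% monthly interest)): balance=$510.05 total_interest=$10.05
After 3 (withdraw($50)): balance=$460.05 total_interest=$10.05
After 4 (deposit($200)): balance=$660.05 total_interest=$10.05
After 5 (month_end (apply 1% monthly interest)): balance=$666.65 total_interest=$16.65
After 6 (year_end (apply 12% annual interest)): balance=$746.64 total_interest=$96.64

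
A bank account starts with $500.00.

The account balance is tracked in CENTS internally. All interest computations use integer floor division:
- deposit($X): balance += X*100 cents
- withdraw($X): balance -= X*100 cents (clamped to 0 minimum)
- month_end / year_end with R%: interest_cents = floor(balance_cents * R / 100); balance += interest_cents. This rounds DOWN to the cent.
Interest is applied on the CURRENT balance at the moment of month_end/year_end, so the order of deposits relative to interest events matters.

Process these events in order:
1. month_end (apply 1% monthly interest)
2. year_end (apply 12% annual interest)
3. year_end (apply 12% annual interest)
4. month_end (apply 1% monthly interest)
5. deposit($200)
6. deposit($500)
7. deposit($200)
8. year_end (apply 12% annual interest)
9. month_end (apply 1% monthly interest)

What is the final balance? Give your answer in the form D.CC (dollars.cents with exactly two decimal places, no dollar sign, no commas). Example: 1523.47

After 1 (month_end (apply 1% monthly interest)): balance=$505.00 total_interest=$5.00
After 2 (year_end (apply 12% annual interest)): balance=$565.60 total_interest=$65.60
After 3 (year_end (apply 12% annual interest)): balance=$633.47 total_interest=$133.47
After 4 (month_end (apply 1% monthly interest)): balance=$639.80 total_interest=$139.80
After 5 (deposit($200)): balance=$839.80 total_interest=$139.80
After 6 (deposit($500)): balance=$1339.80 total_interest=$139.80
After 7 (deposit($200)): balance=$1539.80 total_interest=$139.80
After 8 (year_end (apply 12% annual interest)): balance=$1724.57 total_interest=$324.57
After 9 (month_end (apply 1% monthly interest)): balance=$1741.81 total_interest=$341.81

Answer: 1741.81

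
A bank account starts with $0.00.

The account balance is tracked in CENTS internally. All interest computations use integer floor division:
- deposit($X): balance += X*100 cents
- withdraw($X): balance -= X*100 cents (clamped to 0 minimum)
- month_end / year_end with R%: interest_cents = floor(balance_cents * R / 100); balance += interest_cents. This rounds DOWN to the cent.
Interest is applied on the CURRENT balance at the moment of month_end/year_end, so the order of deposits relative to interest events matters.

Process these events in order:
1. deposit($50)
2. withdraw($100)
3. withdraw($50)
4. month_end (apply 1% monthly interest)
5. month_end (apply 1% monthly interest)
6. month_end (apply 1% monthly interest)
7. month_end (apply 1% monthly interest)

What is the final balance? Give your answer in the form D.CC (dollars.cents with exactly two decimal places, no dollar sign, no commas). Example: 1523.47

Answer: 0.00

Derivation:
After 1 (deposit($50)): balance=$50.00 total_interest=$0.00
After 2 (withdraw($100)): balance=$0.00 total_interest=$0.00
After 3 (withdraw($50)): balance=$0.00 total_interest=$0.00
After 4 (month_end (apply 1% monthly interest)): balance=$0.00 total_interest=$0.00
After 5 (month_end (apply 1% monthly interest)): balance=$0.00 total_interest=$0.00
After 6 (month_end (apply 1% monthly interest)): balance=$0.00 total_interest=$0.00
After 7 (month_end (apply 1% monthly interest)): balance=$0.00 total_interest=$0.00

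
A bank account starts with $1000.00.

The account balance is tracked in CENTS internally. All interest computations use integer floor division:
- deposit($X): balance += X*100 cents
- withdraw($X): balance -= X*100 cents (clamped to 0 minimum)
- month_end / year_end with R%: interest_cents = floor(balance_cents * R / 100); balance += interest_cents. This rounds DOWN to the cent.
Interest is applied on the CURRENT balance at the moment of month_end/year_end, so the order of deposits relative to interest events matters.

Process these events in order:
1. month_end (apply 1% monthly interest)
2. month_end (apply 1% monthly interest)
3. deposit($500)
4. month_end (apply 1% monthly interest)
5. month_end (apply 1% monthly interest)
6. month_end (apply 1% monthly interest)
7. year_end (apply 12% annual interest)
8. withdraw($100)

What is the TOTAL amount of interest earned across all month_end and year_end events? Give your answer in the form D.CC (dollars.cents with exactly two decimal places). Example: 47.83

Answer: 254.08

Derivation:
After 1 (month_end (apply 1% monthly interest)): balance=$1010.00 total_interest=$10.00
After 2 (month_end (apply 1% monthly interest)): balance=$1020.10 total_interest=$20.10
After 3 (deposit($500)): balance=$1520.10 total_interest=$20.10
After 4 (month_end (apply 1% monthly interest)): balance=$1535.30 total_interest=$35.30
After 5 (month_end (apply 1% monthly interest)): balance=$1550.65 total_interest=$50.65
After 6 (month_end (apply 1% monthly interest)): balance=$1566.15 total_interest=$66.15
After 7 (year_end (apply 12% annual interest)): balance=$1754.08 total_interest=$254.08
After 8 (withdraw($100)): balance=$1654.08 total_interest=$254.08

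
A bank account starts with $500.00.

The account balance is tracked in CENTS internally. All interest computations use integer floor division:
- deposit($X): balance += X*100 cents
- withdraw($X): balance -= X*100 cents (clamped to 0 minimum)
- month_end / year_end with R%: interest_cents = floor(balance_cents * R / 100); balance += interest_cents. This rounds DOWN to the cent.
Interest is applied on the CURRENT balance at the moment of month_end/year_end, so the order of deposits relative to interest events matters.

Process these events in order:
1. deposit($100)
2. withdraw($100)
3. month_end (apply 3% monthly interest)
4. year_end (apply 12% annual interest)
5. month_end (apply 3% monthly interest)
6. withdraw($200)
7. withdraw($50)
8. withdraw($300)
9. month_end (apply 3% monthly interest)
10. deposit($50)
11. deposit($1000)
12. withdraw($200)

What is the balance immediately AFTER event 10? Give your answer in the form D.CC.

Answer: 95.42

Derivation:
After 1 (deposit($100)): balance=$600.00 total_interest=$0.00
After 2 (withdraw($100)): balance=$500.00 total_interest=$0.00
After 3 (month_end (apply 3% monthly interest)): balance=$515.00 total_interest=$15.00
After 4 (year_end (apply 12% annual interest)): balance=$576.80 total_interest=$76.80
After 5 (month_end (apply 3% monthly interest)): balance=$594.10 total_interest=$94.10
After 6 (withdraw($200)): balance=$394.10 total_interest=$94.10
After 7 (withdraw($50)): balance=$344.10 total_interest=$94.10
After 8 (withdraw($300)): balance=$44.10 total_interest=$94.10
After 9 (month_end (apply 3% monthly interest)): balance=$45.42 total_interest=$95.42
After 10 (deposit($50)): balance=$95.42 total_interest=$95.42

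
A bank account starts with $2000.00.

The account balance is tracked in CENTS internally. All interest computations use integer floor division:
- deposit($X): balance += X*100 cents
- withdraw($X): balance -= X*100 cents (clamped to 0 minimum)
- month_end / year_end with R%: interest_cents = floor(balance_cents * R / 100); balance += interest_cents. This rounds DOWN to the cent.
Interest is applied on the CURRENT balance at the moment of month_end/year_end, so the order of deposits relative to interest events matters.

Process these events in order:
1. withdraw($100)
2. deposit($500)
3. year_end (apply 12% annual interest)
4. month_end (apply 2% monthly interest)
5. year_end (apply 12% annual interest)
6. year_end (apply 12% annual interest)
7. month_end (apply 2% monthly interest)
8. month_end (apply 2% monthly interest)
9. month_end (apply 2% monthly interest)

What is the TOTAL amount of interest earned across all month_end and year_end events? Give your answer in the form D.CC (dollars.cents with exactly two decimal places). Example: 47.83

Answer: 1249.76

Derivation:
After 1 (withdraw($100)): balance=$1900.00 total_interest=$0.00
After 2 (deposit($500)): balance=$2400.00 total_interest=$0.00
After 3 (year_end (apply 12% annual interest)): balance=$2688.00 total_interest=$288.00
After 4 (month_end (apply 2% monthly interest)): balance=$2741.76 total_interest=$341.76
After 5 (year_end (apply 12% annual interest)): balance=$3070.77 total_interest=$670.77
After 6 (year_end (apply 12% annual interest)): balance=$3439.26 total_interest=$1039.26
After 7 (month_end (apply 2% monthly interest)): balance=$3508.04 total_interest=$1108.04
After 8 (month_end (apply 2% monthly interest)): balance=$3578.20 total_interest=$1178.20
After 9 (month_end (apply 2% monthly interest)): balance=$3649.76 total_interest=$1249.76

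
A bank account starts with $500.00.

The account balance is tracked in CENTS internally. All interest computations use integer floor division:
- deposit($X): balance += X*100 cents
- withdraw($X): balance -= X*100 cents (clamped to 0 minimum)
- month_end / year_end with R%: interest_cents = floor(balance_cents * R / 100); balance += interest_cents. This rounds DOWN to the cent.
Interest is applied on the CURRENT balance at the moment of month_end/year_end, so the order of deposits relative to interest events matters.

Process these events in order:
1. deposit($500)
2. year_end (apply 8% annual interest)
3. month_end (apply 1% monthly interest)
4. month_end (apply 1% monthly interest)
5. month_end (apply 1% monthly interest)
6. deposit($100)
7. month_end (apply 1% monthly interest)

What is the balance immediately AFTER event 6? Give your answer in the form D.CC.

After 1 (deposit($500)): balance=$1000.00 total_interest=$0.00
After 2 (year_end (apply 8% annual interest)): balance=$1080.00 total_interest=$80.00
After 3 (month_end (apply 1% monthly interest)): balance=$1090.80 total_interest=$90.80
After 4 (month_end (apply 1% monthly interest)): balance=$1101.70 total_interest=$101.70
After 5 (month_end (apply 1% monthly interest)): balance=$1112.71 total_interest=$112.71
After 6 (deposit($100)): balance=$1212.71 total_interest=$112.71

Answer: 1212.71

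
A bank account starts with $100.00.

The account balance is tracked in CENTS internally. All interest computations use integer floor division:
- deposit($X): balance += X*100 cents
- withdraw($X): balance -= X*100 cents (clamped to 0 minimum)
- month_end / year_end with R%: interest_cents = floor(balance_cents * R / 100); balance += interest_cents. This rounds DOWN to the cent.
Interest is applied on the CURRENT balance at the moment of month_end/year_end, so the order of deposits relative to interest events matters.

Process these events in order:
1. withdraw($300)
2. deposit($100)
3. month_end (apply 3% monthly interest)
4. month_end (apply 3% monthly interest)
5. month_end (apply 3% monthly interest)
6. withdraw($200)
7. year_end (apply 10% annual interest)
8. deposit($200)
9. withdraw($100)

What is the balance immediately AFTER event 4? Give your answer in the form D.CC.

Answer: 106.09

Derivation:
After 1 (withdraw($300)): balance=$0.00 total_interest=$0.00
After 2 (deposit($100)): balance=$100.00 total_interest=$0.00
After 3 (month_end (apply 3% monthly interest)): balance=$103.00 total_interest=$3.00
After 4 (month_end (apply 3% monthly interest)): balance=$106.09 total_interest=$6.09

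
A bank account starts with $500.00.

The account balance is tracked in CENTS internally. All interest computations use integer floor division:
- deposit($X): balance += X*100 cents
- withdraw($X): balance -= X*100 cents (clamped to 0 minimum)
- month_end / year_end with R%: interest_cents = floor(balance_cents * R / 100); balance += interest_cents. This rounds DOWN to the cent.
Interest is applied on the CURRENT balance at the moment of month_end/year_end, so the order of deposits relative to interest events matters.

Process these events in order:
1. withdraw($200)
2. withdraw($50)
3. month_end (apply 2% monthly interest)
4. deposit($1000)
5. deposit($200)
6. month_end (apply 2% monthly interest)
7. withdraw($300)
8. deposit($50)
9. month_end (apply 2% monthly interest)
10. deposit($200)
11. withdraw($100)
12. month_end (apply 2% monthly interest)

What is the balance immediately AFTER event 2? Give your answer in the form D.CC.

Answer: 250.00

Derivation:
After 1 (withdraw($200)): balance=$300.00 total_interest=$0.00
After 2 (withdraw($50)): balance=$250.00 total_interest=$0.00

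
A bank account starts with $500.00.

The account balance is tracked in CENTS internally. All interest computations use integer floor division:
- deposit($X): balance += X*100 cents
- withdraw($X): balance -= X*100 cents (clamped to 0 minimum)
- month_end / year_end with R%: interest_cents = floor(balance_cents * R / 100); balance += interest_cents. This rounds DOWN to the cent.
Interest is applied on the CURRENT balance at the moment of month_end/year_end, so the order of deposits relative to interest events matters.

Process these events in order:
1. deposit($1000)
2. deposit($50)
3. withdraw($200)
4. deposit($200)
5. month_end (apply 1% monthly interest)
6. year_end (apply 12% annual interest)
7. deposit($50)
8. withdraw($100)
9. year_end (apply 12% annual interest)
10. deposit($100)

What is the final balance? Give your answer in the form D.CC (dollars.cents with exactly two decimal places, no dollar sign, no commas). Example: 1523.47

After 1 (deposit($1000)): balance=$1500.00 total_interest=$0.00
After 2 (deposit($50)): balance=$1550.00 total_interest=$0.00
After 3 (withdraw($200)): balance=$1350.00 total_interest=$0.00
After 4 (deposit($200)): balance=$1550.00 total_interest=$0.00
After 5 (month_end (apply 1% monthly interest)): balance=$1565.50 total_interest=$15.50
After 6 (year_end (apply 12% annual interest)): balance=$1753.36 total_interest=$203.36
After 7 (deposit($50)): balance=$1803.36 total_interest=$203.36
After 8 (withdraw($100)): balance=$1703.36 total_interest=$203.36
After 9 (year_end (apply 12% annual interest)): balance=$1907.76 total_interest=$407.76
After 10 (deposit($100)): balance=$2007.76 total_interest=$407.76

Answer: 2007.76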